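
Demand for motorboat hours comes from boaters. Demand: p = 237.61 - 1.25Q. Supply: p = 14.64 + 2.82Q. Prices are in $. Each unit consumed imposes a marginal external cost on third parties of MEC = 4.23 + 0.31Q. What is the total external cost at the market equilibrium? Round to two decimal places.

$696.93

Market equilibrium (private): 14.64 + 2.82Q = 237.61 - 1.25Q → Q_m = 54.7838.
Total external cost = ∫₀^{Q_m} (4.23 + 0.31Q) dQ = 4.23×54.7838 + ½×0.31×54.7838² = 696.9315.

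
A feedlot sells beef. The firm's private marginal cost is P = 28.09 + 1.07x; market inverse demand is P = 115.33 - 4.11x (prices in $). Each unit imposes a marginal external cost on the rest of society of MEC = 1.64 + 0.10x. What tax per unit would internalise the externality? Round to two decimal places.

Social marginal cost = private MC + MEC = 29.73 + 1.17x.
Set SMC = demand: 29.73 + 1.17x = 115.33 - 4.11x → x* = 16.2121.
The Pigouvian tax equals MEC at x*: 1.64 + 0.10×16.2121 = 3.2612.

tax = $3.26 per unit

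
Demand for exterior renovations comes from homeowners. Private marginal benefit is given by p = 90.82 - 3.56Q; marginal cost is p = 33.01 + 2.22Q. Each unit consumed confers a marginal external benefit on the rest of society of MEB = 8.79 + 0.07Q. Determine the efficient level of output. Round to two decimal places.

Q* = 11.66

Social marginal benefit = demand + MEB = 99.61 - 3.49Q.
Set SMB = MC: 99.61 - 3.49Q = 33.01 + 2.22Q → Q* = 11.6637.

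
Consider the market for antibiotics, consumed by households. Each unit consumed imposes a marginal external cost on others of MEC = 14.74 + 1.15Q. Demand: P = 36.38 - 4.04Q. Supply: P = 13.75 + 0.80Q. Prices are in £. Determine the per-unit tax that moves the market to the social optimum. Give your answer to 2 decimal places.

tax = £16.25 per unit

Social marginal benefit = demand − MEC = 21.64 - 5.19Q.
Set SMB = MC: 21.64 - 5.19Q = 13.75 + 0.80Q → Q* = 1.3172.
The Pigouvian tax equals MEC at Q*: 14.74 + 1.15×1.3172 = 16.2548.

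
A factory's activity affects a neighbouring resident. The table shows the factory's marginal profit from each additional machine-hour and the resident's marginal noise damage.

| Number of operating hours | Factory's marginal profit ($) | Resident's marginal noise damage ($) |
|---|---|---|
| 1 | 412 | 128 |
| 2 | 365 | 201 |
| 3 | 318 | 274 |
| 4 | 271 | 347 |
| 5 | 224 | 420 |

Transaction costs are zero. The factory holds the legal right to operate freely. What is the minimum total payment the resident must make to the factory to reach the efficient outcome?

$495

Left alone the factory would choose level 5 (marginal profit stays positive).
Efficient level: k* = 3 (marginal profit ≥ marginal noise damage through 3).
The resident must at least cover the factory's forgone profit from cutting 5→3: 271 + 224 = 495.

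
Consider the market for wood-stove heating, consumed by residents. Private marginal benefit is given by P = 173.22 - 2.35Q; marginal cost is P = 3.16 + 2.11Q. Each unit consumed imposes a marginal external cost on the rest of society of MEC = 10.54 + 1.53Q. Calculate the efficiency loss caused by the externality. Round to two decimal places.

Market equilibrium (private): 3.16 + 2.11Q = 173.22 - 2.35Q → Q_m = 38.1300.
Social marginal benefit = demand − MEC = 162.68 - 3.88Q.
Set SMB = MC: 162.68 - 3.88Q = 3.16 + 2.11Q → Q* = 26.6311.
Height of the DWL triangle at Q_m is MC(Q_m) − SMB(Q_m) = MEC(Q_m) = 68.8790.
DWL = ½ × 11.4989 × 68.8790 = 396.0164.

DWL = 396.02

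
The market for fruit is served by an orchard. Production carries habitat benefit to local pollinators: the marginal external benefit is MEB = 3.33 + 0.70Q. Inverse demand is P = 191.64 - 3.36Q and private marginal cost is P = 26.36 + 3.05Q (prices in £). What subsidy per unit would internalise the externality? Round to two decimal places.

Social marginal cost = private MC − MEB = 23.03 + 2.35Q.
Set SMC = demand: 23.03 + 2.35Q = 191.64 - 3.36Q → Q* = 29.5289.
The Pigouvian subsidy equals MEB at Q*: 3.33 + 0.70×29.5289 = 24.0002.

subsidy = £24.00 per unit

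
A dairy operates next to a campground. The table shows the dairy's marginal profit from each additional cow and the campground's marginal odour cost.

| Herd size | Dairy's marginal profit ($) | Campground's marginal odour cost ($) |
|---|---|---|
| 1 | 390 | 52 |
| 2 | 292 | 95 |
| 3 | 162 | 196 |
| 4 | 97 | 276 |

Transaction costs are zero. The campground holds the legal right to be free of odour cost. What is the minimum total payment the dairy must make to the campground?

$147

Efficient level: marginal profit ≥ marginal odour cost through level 2, so k* = 2.
With the campground holding the right, the dairy must at least compensate total damage at k*: 52 + 95 = 147.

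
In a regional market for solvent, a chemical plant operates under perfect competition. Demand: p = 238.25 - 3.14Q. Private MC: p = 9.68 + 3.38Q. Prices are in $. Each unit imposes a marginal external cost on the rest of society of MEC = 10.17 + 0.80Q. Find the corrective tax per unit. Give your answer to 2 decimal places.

tax = $34.04 per unit

Social marginal cost = private MC + MEC = 19.85 + 4.18Q.
Set SMC = demand: 19.85 + 4.18Q = 238.25 - 3.14Q → Q* = 29.8361.
The Pigouvian tax equals MEC at Q*: 10.17 + 0.80×29.8361 = 34.0389.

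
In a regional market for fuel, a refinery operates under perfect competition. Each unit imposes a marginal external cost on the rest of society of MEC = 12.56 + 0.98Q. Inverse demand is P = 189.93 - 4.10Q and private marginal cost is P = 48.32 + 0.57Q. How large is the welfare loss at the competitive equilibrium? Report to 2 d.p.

Market equilibrium (private): 48.32 + 0.57Q = 189.93 - 4.10Q → Q_m = 30.3233.
Social marginal cost = private MC + MEC = 60.88 + 1.55Q.
Set SMC = demand: 60.88 + 1.55Q = 189.93 - 4.10Q → Q* = 22.8407.
The welfare-loss triangle has base |Q_m − Q*| and height MEC(Q_m) (the vertical gap between SMC and demand is zero at Q* and MEC at Q_m).
DWL = ½ × 7.4826 × 42.2769 = 158.1706.

DWL = 158.17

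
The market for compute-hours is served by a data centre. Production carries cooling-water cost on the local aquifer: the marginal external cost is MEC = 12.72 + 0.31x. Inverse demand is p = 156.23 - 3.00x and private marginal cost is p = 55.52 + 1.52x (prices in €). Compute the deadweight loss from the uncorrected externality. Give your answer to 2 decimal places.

Market equilibrium (private): 55.52 + 1.52x = 156.23 - 3.00x → x_m = 22.2810.
Social marginal cost = private MC + MEC = 68.24 + 1.83x.
Set SMC = demand: 68.24 + 1.83x = 156.23 - 3.00x → x* = 18.2174.
Between x* and x_m the wedge SMC − demand runs linearly from 0 to MEC(x_m), so the loss is a triangle.
DWL = ½ × 4.0636 × 19.6271 = 39.8783.

DWL = €39.88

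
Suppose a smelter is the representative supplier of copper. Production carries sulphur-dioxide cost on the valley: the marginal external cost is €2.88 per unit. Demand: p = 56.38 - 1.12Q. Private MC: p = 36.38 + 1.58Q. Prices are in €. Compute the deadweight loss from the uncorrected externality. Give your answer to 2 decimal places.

DWL = €1.54

Market equilibrium (private): 36.38 + 1.58Q = 56.38 - 1.12Q → Q_m = 7.4074.
Social marginal cost = private MC + MEC = 39.26 + 1.58Q.
Set SMC = demand: 39.26 + 1.58Q = 56.38 - 1.12Q → Q* = 6.3407.
The loss is the area between SMC and demand from Q* to Q_m; with linear curves that's a triangle of height MEC(Q_m).
DWL = ½ × 1.0667 × 2.8800 = 1.5360.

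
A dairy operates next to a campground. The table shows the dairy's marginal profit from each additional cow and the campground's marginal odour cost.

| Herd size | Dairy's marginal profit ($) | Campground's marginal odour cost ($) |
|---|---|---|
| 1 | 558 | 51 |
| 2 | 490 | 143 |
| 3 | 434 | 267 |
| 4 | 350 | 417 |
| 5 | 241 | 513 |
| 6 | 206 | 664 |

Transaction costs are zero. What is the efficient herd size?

3

Bargaining reaches the level where marginal profit last exceeds marginal odour cost.
That holds through level 3 (434 ≥ 267) but not at 4 (350 < 417).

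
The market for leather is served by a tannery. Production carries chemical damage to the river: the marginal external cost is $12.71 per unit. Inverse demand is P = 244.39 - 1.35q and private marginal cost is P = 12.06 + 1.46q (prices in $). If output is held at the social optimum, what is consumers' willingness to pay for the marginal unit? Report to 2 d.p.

P = $138.88

Social marginal cost = private MC + MEC = 24.77 + 1.46q.
Set SMC = demand: 24.77 + 1.46q = 244.39 - 1.35q → q* = 78.1566.
Consumer price on the demand curve at q*: 244.39 − 1.35×78.1566 = 138.8786.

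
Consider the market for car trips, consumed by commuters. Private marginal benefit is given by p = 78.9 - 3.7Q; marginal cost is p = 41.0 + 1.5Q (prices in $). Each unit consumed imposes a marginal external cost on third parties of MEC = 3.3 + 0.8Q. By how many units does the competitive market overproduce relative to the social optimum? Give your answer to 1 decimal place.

1.5 units

Market equilibrium (private): 41.0 + 1.5Q = 78.9 - 3.7Q → Q_m = 7.2885.
Social marginal benefit = demand − MEC = 75.6 - 4.5Q.
Set SMB = MC: 75.6 - 4.5Q = 41.0 + 1.5Q → Q* = 5.7667.
Gap = |7.2885 − 5.7667| = 1.5218.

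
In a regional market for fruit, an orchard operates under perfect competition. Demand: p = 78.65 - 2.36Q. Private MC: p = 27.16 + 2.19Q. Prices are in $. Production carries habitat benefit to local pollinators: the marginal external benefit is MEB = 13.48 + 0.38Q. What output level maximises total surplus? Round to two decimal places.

Q* = 15.58

Social marginal cost = private MC − MEB = 13.68 + 1.81Q.
Set SMC = demand: 13.68 + 1.81Q = 78.65 - 2.36Q → Q* = 15.5803.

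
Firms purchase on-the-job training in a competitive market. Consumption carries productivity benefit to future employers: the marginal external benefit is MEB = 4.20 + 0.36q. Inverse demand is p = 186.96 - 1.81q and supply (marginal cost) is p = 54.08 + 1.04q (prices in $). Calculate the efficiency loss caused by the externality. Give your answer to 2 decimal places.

DWL = $88.43

Market equilibrium (private): 54.08 + 1.04q = 186.96 - 1.81q → q_m = 46.6246.
Social marginal benefit = demand + MEB = 191.16 - 1.45q.
Set SMB = MC: 191.16 - 1.45q = 54.08 + 1.04q → q* = 55.0522.
Between q* and q_m the wedge SMB − MC runs linearly from 0 to MEB(q_m), so the loss is a triangle.
DWL = ½ × 8.4276 × 20.9848 = 88.4258.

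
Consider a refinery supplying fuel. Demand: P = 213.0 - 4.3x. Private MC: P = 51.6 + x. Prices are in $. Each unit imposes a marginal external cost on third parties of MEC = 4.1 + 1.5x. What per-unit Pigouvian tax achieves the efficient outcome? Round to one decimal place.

tax = $38.8 per unit

Social marginal cost = private MC + MEC = 55.7 + 2.5x.
Set SMC = demand: 55.7 + 2.5x = 213.0 - 4.3x → x* = 23.1324.
The Pigouvian tax equals MEC at x*: 4.1 + 1.5×23.1324 = 38.7986.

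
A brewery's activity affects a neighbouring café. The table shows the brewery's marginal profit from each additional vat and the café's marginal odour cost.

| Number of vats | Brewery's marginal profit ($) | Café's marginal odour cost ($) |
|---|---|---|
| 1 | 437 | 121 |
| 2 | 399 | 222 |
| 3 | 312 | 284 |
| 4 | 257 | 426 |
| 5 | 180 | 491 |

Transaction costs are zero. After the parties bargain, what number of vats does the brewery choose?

Bargaining reaches the level where marginal profit last exceeds marginal odour cost.
That holds through level 3 (312 ≥ 284) but not at 4 (257 < 426).

3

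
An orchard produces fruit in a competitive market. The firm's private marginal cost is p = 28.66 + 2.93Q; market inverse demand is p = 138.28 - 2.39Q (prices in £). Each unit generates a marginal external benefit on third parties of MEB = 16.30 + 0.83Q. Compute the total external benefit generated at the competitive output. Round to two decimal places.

£512.07

Market equilibrium (private): 28.66 + 2.93Q = 138.28 - 2.39Q → Q_m = 20.6053.
Total external benefit = ∫₀^{Q_m} (16.30 + 0.83Q) dQ = 16.30×20.6053 + ½×0.83×20.6053² = 512.0664.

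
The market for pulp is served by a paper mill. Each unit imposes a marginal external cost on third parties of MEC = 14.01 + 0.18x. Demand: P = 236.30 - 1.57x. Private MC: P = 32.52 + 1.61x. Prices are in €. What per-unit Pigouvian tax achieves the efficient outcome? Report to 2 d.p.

Social marginal cost = private MC + MEC = 46.53 + 1.79x.
Set SMC = demand: 46.53 + 1.79x = 236.30 - 1.57x → x* = 56.4792.
The Pigouvian tax equals MEC at x*: 14.01 + 0.18×56.4792 = 24.1763.

tax = €24.18 per unit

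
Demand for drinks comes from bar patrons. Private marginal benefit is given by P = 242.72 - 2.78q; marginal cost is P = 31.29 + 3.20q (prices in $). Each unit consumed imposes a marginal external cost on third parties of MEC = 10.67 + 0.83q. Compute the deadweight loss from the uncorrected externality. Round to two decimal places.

Market equilibrium (private): 31.29 + 3.20q = 242.72 - 2.78q → q_m = 35.3562.
Social marginal benefit = demand − MEC = 232.05 - 3.61q.
Set SMB = MC: 232.05 - 3.61q = 31.29 + 3.20q → q* = 29.4802.
The welfare-loss triangle has base |q_m − q*| and height MEC(q_m) (the vertical gap between SMB and MC is zero at q* and MEC at q_m).
DWL = ½ × 5.8760 × 40.0156 = 117.5658.

DWL = $117.57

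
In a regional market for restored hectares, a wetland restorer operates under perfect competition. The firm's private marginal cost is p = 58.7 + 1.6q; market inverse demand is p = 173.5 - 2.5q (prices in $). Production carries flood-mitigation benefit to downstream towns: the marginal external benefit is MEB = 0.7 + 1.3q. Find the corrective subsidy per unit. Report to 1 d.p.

subsidy = $54.3 per unit

Social marginal cost = private MC − MEB = 58.0 + 0.3q.
Set SMC = demand: 58.0 + 0.3q = 173.5 - 2.5q → q* = 41.2500.
The Pigouvian subsidy equals MEB at q*: 0.7 + 1.3×41.2500 = 54.3250.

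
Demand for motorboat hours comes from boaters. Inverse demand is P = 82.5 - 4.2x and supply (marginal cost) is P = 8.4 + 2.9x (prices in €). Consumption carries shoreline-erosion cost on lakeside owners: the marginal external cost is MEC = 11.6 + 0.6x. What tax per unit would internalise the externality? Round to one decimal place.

tax = €16.5 per unit

Social marginal benefit = demand − MEC = 70.9 - 4.8x.
Set SMB = MC: 70.9 - 4.8x = 8.4 + 2.9x → x* = 8.1169.
The Pigouvian tax equals MEC at x*: 11.6 + 0.6×8.1169 = 16.4701.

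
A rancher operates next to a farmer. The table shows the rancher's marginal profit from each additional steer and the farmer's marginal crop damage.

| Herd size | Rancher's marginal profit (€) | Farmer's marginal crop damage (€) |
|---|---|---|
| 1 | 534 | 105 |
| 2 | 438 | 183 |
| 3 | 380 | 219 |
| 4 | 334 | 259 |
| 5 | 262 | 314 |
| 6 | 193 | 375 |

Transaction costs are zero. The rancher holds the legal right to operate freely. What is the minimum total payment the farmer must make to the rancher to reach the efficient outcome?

€455

Left alone the rancher would choose level 6 (marginal profit stays positive).
Efficient level: k* = 4 (marginal profit ≥ marginal crop damage through 4).
The farmer must at least cover the rancher's forgone profit from cutting 6→4: 262 + 193 = 455.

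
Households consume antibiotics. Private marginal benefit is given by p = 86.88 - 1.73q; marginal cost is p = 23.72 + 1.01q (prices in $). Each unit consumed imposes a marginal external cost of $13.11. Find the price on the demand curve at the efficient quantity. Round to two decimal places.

P = $55.28

Social marginal benefit = demand − MEC = 73.77 - 1.73q.
Set SMB = MC: 73.77 - 1.73q = 23.72 + 1.01q → q* = 18.2664.
Consumer price on the demand curve at q*: 86.88 − 1.73×18.2664 = 55.2791.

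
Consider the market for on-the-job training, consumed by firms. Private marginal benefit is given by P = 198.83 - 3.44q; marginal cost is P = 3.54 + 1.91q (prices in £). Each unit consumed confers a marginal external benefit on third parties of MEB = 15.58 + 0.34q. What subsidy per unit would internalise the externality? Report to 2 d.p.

subsidy = £29.89 per unit

Social marginal benefit = demand + MEB = 214.41 - 3.10q.
Set SMB = MC: 214.41 - 3.10q = 3.54 + 1.91q → q* = 42.0898.
The Pigouvian subsidy equals MEB at q*: 15.58 + 0.34×42.0898 = 29.8905.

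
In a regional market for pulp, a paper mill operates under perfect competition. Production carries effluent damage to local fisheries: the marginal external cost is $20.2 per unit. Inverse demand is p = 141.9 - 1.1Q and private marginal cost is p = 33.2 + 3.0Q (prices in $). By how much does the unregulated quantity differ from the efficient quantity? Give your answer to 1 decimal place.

Market equilibrium (private): 33.2 + 3.0Q = 141.9 - 1.1Q → Q_m = 26.5122.
Social marginal cost = private MC + MEC = 53.4 + 3.0Q.
Set SMC = demand: 53.4 + 3.0Q = 141.9 - 1.1Q → Q* = 21.5854.
Gap = |26.5122 − 21.5854| = 4.9268.

4.9 units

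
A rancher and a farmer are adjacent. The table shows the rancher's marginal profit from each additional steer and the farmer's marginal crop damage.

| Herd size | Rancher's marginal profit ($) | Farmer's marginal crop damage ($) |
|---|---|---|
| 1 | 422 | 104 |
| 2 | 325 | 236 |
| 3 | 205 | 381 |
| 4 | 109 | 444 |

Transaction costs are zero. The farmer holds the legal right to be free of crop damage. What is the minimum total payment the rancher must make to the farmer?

Efficient level: marginal profit ≥ marginal crop damage through level 2, so k* = 2.
With the farmer holding the right, the rancher must at least compensate total damage at k*: 104 + 236 = 340.

$340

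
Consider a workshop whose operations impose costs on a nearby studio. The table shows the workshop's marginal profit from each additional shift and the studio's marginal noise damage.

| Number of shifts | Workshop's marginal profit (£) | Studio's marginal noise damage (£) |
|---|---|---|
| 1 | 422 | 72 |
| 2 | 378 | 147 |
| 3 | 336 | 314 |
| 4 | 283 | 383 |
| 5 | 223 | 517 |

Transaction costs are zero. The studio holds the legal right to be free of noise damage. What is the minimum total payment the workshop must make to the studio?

£533

Efficient level: marginal profit ≥ marginal noise damage through level 3, so k* = 3.
With the studio holding the right, the workshop must at least compensate total damage at k*: 72 + 147 + 314 = 533.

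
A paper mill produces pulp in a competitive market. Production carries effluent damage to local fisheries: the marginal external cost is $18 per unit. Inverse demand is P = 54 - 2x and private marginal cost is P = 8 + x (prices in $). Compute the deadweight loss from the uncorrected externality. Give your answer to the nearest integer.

DWL = $54

Market equilibrium (private): 8 + x = 54 - 2x → x_m = 15.3333.
Social marginal cost = private MC + MEC = 26 + x.
Set SMC = demand: 26 + x = 54 - 2x → x* = 9.3333.
The welfare-loss triangle has base |x_m − x*| and height MEC(x_m) (the vertical gap between SMC and demand is zero at x* and MEC at x_m).
DWL = ½ × 6.0000 × 18.0000 = 54.0000.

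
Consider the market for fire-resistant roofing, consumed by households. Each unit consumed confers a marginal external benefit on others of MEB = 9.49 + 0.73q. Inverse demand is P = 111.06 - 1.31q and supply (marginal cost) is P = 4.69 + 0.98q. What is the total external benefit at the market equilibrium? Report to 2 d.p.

Market equilibrium (private): 4.69 + 0.98q = 111.06 - 1.31q → q_m = 46.4498.
Total external benefit = ∫₀^{q_m} (9.49 + 0.73q) dq = 9.49×46.4498 + ½×0.73×46.4498² = 1228.3267.

1228.33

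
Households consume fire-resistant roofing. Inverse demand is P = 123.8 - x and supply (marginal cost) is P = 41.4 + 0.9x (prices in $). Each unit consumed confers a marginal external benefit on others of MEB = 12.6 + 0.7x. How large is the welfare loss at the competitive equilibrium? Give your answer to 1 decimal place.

Market equilibrium (private): 41.4 + 0.9x = 123.8 - x → x_m = 43.3684.
Social marginal benefit = demand + MEB = 136.4 - 0.3x.
Set SMB = MC: 136.4 - 0.3x = 41.4 + 0.9x → x* = 79.1667.
Height of the DWL triangle at x_m is SMB(x_m) − MC(x_m) = MEB(x_m) = 42.9579.
DWL = ½ × 35.7983 × 42.9579 = 768.9099.

DWL = $768.9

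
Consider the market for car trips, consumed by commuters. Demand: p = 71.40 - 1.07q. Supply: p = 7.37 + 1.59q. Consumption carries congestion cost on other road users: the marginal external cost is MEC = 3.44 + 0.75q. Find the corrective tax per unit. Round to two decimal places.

tax = 16.77 per unit

Social marginal benefit = demand − MEC = 67.96 - 1.82q.
Set SMB = MC: 67.96 - 1.82q = 7.37 + 1.59q → q* = 17.7683.
The Pigouvian tax equals MEC at q*: 3.44 + 0.75×17.7683 = 16.7662.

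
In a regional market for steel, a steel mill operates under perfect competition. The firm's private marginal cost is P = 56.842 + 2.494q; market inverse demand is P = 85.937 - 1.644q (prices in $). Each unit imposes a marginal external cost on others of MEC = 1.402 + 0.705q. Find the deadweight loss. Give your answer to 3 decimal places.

Market equilibrium (private): 56.842 + 2.494q = 85.937 - 1.644q → q_m = 7.0312.
Social marginal cost = private MC + MEC = 58.244 + 3.199q.
Set SMC = demand: 58.244 + 3.199q = 85.937 - 1.644q → q* = 5.7181.
The loss is the area between SMC and demand from q* to q_m; with linear curves that's a triangle of height MEC(q_m).
DWL = ½ × 1.3131 × 6.3590 = 4.1750.

DWL = $4.175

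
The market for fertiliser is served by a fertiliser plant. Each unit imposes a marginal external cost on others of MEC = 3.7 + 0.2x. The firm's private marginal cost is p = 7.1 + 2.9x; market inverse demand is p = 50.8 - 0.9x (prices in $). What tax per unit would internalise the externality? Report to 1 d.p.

tax = $5.7 per unit

Social marginal cost = private MC + MEC = 10.8 + 3.1x.
Set SMC = demand: 10.8 + 3.1x = 50.8 - 0.9x → x* = 10.0000.
The Pigouvian tax equals MEC at x*: 3.7 + 0.2×10.0000 = 5.7000.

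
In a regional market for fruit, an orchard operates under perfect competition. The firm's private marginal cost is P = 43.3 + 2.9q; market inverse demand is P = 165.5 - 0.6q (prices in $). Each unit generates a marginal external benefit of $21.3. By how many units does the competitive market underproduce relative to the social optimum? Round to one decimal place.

6.1 units

Market equilibrium (private): 43.3 + 2.9q = 165.5 - 0.6q → q_m = 34.9143.
Social marginal cost = private MC − MEB = 22.0 + 2.9q.
Set SMC = demand: 22.0 + 2.9q = 165.5 - 0.6q → q* = 41.0000.
Gap = |34.9143 − 41.0000| = 6.0857.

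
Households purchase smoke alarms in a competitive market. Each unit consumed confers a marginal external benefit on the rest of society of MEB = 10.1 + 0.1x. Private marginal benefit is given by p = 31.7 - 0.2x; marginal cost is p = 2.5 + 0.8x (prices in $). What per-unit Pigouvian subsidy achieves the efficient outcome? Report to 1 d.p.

subsidy = $14.5 per unit

Social marginal benefit = demand + MEB = 41.8 - 0.1x.
Set SMB = MC: 41.8 - 0.1x = 2.5 + 0.8x → x* = 43.6667.
The Pigouvian subsidy equals MEB at x*: 10.1 + 0.1×43.6667 = 14.4667.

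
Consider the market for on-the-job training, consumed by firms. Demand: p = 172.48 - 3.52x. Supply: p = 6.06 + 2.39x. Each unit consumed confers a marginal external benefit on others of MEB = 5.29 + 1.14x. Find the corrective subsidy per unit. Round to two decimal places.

subsidy = 46.33 per unit

Social marginal benefit = demand + MEB = 177.77 - 2.38x.
Set SMB = MC: 177.77 - 2.38x = 6.06 + 2.39x → x* = 35.9979.
The Pigouvian subsidy equals MEB at x*: 5.29 + 1.14×35.9979 = 46.3276.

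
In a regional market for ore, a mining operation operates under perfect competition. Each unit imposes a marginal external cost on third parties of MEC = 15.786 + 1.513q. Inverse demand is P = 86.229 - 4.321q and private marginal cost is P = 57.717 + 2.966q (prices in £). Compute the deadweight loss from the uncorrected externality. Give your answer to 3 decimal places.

Market equilibrium (private): 57.717 + 2.966q = 86.229 - 4.321q → q_m = 3.9127.
Social marginal cost = private MC + MEC = 73.503 + 4.479q.
Set SMC = demand: 73.503 + 4.479q = 86.229 - 4.321q → q* = 1.4461.
The loss is the area between SMC and demand from q* to q_m; with linear curves that's a triangle of height MEC(q_m).
DWL = ½ × 2.4666 × 21.7059 = 26.7699.

DWL = £26.770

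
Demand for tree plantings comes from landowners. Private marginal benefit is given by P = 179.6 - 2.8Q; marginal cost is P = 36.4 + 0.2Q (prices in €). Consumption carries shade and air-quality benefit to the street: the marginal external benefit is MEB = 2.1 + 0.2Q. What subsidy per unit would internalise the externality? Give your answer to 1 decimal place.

subsidy = €12.5 per unit

Social marginal benefit = demand + MEB = 181.7 - 2.6Q.
Set SMB = MC: 181.7 - 2.6Q = 36.4 + 0.2Q → Q* = 51.8929.
The Pigouvian subsidy equals MEB at Q*: 2.1 + 0.2×51.8929 = 12.4786.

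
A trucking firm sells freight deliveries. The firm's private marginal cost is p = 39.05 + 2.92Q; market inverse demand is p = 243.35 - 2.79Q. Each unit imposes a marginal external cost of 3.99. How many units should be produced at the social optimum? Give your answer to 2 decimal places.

Social marginal cost = private MC + MEC = 43.04 + 2.92Q.
Set SMC = demand: 43.04 + 2.92Q = 243.35 - 2.79Q → Q* = 35.0806.

Q* = 35.08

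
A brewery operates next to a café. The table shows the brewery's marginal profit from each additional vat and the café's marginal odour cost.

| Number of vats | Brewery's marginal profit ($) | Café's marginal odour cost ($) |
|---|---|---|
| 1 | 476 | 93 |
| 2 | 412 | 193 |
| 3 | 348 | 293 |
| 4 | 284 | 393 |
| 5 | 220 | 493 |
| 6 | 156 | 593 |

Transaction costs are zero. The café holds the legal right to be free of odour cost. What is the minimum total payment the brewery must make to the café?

$579

Efficient level: marginal profit ≥ marginal odour cost through level 3, so k* = 3.
With the café holding the right, the brewery must at least compensate total damage at k*: 93 + 193 + 293 = 579.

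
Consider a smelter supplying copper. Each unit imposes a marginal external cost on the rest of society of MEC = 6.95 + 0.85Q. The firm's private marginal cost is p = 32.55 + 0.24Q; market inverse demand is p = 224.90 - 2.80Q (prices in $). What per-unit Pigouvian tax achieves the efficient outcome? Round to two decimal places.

tax = $47.46 per unit

Social marginal cost = private MC + MEC = 39.50 + 1.09Q.
Set SMC = demand: 39.50 + 1.09Q = 224.90 - 2.80Q → Q* = 47.6607.
The Pigouvian tax equals MEC at Q*: 6.95 + 0.85×47.6607 = 47.4616.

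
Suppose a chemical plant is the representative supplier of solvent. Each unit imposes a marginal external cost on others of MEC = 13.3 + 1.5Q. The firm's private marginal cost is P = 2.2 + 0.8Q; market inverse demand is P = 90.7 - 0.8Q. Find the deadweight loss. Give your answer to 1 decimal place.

DWL = 1494.8

Market equilibrium (private): 2.2 + 0.8Q = 90.7 - 0.8Q → Q_m = 55.3125.
Social marginal cost = private MC + MEC = 15.5 + 2.3Q.
Set SMC = demand: 15.5 + 2.3Q = 90.7 - 0.8Q → Q* = 24.2581.
Between Q* and Q_m the wedge SMC − demand runs linearly from 0 to MEC(Q_m), so the loss is a triangle.
DWL = ½ × 31.0544 × 96.2688 = 1494.7849.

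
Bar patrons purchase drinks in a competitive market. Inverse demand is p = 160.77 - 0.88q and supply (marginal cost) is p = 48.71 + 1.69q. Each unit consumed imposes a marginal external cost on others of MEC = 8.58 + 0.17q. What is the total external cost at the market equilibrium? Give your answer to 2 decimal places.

535.72

Market equilibrium (private): 48.71 + 1.69q = 160.77 - 0.88q → q_m = 43.6031.
Total external cost = ∫₀^{q_m} (8.58 + 0.17q) dq = 8.58×43.6031 + ½×0.17×43.6031² = 535.7192.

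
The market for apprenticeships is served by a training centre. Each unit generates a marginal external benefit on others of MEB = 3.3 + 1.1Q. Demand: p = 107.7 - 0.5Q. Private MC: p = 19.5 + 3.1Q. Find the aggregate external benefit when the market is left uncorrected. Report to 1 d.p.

Market equilibrium (private): 19.5 + 3.1Q = 107.7 - 0.5Q → Q_m = 24.5000.
Total external benefit = ∫₀^{Q_m} (3.3 + 1.1Q) dQ = 3.3×24.5000 + ½×1.1×24.5000² = 410.9875.

411.0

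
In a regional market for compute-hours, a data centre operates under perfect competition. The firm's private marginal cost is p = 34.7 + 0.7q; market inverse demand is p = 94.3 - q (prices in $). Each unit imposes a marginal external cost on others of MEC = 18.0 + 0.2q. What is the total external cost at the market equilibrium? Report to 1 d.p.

Market equilibrium (private): 34.7 + 0.7q = 94.3 - q → q_m = 35.0588.
Total external cost = ∫₀^{q_m} (18.0 + 0.2q) dq = 18.0×35.0588 + ½×0.2×35.0588² = 753.9703.

$754.0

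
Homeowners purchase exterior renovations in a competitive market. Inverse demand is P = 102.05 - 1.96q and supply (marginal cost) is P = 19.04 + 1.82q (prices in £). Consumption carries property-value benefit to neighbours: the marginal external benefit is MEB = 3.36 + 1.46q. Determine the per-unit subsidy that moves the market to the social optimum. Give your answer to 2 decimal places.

Social marginal benefit = demand + MEB = 105.41 - 0.50q.
Set SMB = MC: 105.41 - 0.50q = 19.04 + 1.82q → q* = 37.2284.
The Pigouvian subsidy equals MEB at q*: 3.36 + 1.46×37.2284 = 57.7135.

subsidy = £57.71 per unit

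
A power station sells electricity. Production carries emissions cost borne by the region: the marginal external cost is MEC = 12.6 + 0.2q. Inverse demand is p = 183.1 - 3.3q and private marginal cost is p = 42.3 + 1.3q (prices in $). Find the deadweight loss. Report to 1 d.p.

DWL = $36.5

Market equilibrium (private): 42.3 + 1.3q = 183.1 - 3.3q → q_m = 30.6087.
Social marginal cost = private MC + MEC = 54.9 + 1.5q.
Set SMC = demand: 54.9 + 1.5q = 183.1 - 3.3q → q* = 26.7083.
The welfare-loss triangle has base |q_m − q*| and height MEC(q_m) (the vertical gap between SMC and demand is zero at q* and MEC at q_m).
DWL = ½ × 3.9004 × 18.7217 = 36.5111.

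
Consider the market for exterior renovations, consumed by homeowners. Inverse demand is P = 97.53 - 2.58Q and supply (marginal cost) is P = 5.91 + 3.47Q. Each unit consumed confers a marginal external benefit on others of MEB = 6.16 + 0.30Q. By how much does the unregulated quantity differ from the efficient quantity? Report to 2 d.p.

Market equilibrium (private): 5.91 + 3.47Q = 97.53 - 2.58Q → Q_m = 15.1438.
Social marginal benefit = demand + MEB = 103.69 - 2.28Q.
Set SMB = MC: 103.69 - 2.28Q = 5.91 + 3.47Q → Q* = 17.0052.
Gap = |15.1438 − 17.0052| = 1.8614.

1.86 units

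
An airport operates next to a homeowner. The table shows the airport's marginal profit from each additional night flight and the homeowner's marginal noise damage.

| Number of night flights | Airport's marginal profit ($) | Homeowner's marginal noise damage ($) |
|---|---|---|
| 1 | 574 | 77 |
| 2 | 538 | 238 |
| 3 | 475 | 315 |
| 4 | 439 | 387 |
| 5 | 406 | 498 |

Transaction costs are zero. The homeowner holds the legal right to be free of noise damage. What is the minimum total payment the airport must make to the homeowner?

Efficient level: marginal profit ≥ marginal noise damage through level 4, so k* = 4.
With the homeowner holding the right, the airport must at least compensate total damage at k*: 77 + 238 + 315 + 387 = 1017.

$1017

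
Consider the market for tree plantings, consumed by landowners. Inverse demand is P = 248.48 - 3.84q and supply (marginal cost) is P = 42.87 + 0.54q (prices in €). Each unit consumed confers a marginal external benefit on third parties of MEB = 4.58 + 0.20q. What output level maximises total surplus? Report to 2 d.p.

q* = 50.28

Social marginal benefit = demand + MEB = 253.06 - 3.64q.
Set SMB = MC: 253.06 - 3.64q = 42.87 + 0.54q → q* = 50.2847.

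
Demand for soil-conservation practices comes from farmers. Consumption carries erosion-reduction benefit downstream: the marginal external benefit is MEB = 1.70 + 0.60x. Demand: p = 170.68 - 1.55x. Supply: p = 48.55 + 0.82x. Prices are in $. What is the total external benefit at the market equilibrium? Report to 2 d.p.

Market equilibrium (private): 48.55 + 0.82x = 170.68 - 1.55x → x_m = 51.5316.
Total external benefit = ∫₀^{x_m} (1.70 + 0.60x) dx = 1.70×51.5316 + ½×0.60×51.5316² = 884.2555.

$884.26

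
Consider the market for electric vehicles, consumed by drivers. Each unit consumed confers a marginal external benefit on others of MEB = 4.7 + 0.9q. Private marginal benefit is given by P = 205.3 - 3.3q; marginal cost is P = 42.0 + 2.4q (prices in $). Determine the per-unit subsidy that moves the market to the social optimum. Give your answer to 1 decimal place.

Social marginal benefit = demand + MEB = 210.0 - 2.4q.
Set SMB = MC: 210.0 - 2.4q = 42.0 + 2.4q → q* = 35.0000.
The Pigouvian subsidy equals MEB at q*: 4.7 + 0.9×35.0000 = 36.2000.

subsidy = $36.2 per unit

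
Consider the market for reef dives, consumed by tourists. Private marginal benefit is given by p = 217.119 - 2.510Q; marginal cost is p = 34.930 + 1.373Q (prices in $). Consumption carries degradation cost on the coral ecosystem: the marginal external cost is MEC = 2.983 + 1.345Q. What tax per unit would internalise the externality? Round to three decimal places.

Social marginal benefit = demand − MEC = 214.136 - 3.855Q.
Set SMB = MC: 214.136 - 3.855Q = 34.930 + 1.373Q → Q* = 34.2781.
The Pigouvian tax equals MEC at Q*: 2.983 + 1.345×34.2781 = 49.0870.

tax = $49.087 per unit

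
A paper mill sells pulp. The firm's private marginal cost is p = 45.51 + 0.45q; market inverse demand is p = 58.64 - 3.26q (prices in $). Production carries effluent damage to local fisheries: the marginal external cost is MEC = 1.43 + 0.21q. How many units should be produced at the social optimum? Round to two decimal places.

Social marginal cost = private MC + MEC = 46.94 + 0.66q.
Set SMC = demand: 46.94 + 0.66q = 58.64 - 3.26q → q* = 2.9847.

q* = 2.98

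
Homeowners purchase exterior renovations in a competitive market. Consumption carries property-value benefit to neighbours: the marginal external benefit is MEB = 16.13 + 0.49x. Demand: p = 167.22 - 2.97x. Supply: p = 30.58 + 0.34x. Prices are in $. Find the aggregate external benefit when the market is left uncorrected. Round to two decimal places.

$1083.37

Market equilibrium (private): 30.58 + 0.34x = 167.22 - 2.97x → x_m = 41.2810.
Total external benefit = ∫₀^{x_m} (16.13 + 0.49x) dx = 16.13×41.2810 + ½×0.49×41.2810² = 1083.3722.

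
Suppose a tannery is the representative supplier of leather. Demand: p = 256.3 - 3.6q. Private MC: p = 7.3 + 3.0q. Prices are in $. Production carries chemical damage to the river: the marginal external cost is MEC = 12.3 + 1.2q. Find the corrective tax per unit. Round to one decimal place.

Social marginal cost = private MC + MEC = 19.6 + 4.2q.
Set SMC = demand: 19.6 + 4.2q = 256.3 - 3.6q → q* = 30.3462.
The Pigouvian tax equals MEC at q*: 12.3 + 1.2×30.3462 = 48.7154.

tax = $48.7 per unit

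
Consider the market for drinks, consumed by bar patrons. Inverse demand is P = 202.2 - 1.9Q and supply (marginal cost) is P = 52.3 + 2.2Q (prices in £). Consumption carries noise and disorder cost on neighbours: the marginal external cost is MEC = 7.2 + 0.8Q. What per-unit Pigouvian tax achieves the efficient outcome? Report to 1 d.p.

tax = £30.5 per unit

Social marginal benefit = demand − MEC = 195.0 - 2.7Q.
Set SMB = MC: 195.0 - 2.7Q = 52.3 + 2.2Q → Q* = 29.1224.
The Pigouvian tax equals MEC at Q*: 7.2 + 0.8×29.1224 = 30.4979.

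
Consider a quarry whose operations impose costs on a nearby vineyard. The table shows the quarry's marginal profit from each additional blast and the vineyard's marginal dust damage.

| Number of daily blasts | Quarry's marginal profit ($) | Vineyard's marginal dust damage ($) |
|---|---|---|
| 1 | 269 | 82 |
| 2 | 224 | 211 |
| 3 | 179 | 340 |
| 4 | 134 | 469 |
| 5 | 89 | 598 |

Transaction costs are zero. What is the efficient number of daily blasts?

Bargaining reaches the level where marginal profit last exceeds marginal dust damage.
That holds through level 2 (224 ≥ 211) but not at 3 (179 < 340).

2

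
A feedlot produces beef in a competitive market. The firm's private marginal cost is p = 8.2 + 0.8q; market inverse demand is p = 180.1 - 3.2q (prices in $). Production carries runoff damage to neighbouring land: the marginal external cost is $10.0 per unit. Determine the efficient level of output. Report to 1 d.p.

q* = 40.5

Social marginal cost = private MC + MEC = 18.2 + 0.8q.
Set SMC = demand: 18.2 + 0.8q = 180.1 - 3.2q → q* = 40.4750.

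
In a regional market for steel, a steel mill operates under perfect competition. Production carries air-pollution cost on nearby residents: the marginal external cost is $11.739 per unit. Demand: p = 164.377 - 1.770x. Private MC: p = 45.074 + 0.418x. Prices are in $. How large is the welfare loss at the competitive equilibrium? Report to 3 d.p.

Market equilibrium (private): 45.074 + 0.418x = 164.377 - 1.770x → x_m = 54.5261.
Social marginal cost = private MC + MEC = 56.813 + 0.418x.
Set SMC = demand: 56.813 + 0.418x = 164.377 - 1.770x → x* = 49.1609.
The loss is the area between SMC and demand from x* to x_m; with linear curves that's a triangle of height MEC(x_m).
DWL = ½ × 5.3652 × 11.7390 = 31.4910.

DWL = $31.491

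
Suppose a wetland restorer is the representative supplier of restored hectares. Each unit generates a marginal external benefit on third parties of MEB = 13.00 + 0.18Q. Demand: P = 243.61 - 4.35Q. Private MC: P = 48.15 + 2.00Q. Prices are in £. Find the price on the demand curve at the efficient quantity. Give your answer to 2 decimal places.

P = £96.64

Social marginal cost = private MC − MEB = 35.15 + 1.82Q.
Set SMC = demand: 35.15 + 1.82Q = 243.61 - 4.35Q → Q* = 33.7861.
Consumer price on the demand curve at Q*: 243.61 − 4.35×33.7861 = 96.6405.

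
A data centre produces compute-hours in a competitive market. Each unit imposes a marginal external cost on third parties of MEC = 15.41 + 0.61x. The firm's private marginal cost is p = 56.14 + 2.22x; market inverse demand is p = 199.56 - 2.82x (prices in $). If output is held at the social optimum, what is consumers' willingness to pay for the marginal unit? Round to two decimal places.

P = $135.67

Social marginal cost = private MC + MEC = 71.55 + 2.83x.
Set SMC = demand: 71.55 + 2.83x = 199.56 - 2.82x → x* = 22.6566.
Consumer price on the demand curve at x*: 199.56 − 2.82×22.6566 = 135.6684.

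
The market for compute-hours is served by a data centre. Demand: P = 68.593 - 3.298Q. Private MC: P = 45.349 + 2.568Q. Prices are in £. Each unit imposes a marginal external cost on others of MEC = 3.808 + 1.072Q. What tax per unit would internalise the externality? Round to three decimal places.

Social marginal cost = private MC + MEC = 49.157 + 3.640Q.
Set SMC = demand: 49.157 + 3.640Q = 68.593 - 3.298Q → Q* = 2.8014.
The Pigouvian tax equals MEC at Q*: 3.808 + 1.072×2.8014 = 6.8111.

tax = £6.811 per unit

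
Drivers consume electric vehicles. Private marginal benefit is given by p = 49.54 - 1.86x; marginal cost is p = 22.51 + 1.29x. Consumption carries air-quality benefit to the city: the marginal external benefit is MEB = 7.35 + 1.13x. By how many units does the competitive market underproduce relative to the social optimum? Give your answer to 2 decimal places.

8.44 units

Market equilibrium (private): 22.51 + 1.29x = 49.54 - 1.86x → x_m = 8.5810.
Social marginal benefit = demand + MEB = 56.89 - 0.73x.
Set SMB = MC: 56.89 - 0.73x = 22.51 + 1.29x → x* = 17.0198.
Gap = |8.5810 − 17.0198| = 8.4388.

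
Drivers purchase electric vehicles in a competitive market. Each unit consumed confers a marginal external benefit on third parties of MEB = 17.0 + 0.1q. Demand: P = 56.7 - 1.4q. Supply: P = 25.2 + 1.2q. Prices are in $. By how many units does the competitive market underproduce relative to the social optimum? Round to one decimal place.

7.3 units

Market equilibrium (private): 25.2 + 1.2q = 56.7 - 1.4q → q_m = 12.1154.
Social marginal benefit = demand + MEB = 73.7 - 1.3q.
Set SMB = MC: 73.7 - 1.3q = 25.2 + 1.2q → q* = 19.4000.
Gap = |12.1154 − 19.4000| = 7.2846.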